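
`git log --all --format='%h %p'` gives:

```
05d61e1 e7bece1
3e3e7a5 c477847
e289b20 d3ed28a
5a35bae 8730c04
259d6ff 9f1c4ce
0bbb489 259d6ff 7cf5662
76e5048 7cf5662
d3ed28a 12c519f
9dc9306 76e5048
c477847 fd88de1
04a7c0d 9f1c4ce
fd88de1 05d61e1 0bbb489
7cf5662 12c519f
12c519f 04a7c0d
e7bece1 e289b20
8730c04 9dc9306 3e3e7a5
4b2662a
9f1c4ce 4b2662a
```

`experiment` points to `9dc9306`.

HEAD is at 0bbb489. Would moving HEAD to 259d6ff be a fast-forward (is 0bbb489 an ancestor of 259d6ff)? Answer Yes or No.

No

A fast-forward from 0bbb489 to 259d6ff is possible iff 0bbb489 is an ancestor of 259d6ff.
Ancestors of 259d6ff: {259d6ff, 4b2662a, 9f1c4ce}.
0bbb489 is not among them, so fast-forward is not possible.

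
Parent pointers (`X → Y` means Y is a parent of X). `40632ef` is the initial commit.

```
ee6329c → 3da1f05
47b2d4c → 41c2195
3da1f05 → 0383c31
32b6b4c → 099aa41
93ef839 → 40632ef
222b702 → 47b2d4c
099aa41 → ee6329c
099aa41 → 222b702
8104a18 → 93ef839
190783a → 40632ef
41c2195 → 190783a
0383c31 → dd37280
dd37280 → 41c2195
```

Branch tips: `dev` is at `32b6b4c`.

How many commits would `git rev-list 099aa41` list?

10

Walking parent pointers from 099aa41: reachable set = {0383c31, 099aa41, 190783a, 222b702, 3da1f05, 40632ef, 41c2195, 47b2d4c, dd37280, ee6329c}.
That is 10 commits.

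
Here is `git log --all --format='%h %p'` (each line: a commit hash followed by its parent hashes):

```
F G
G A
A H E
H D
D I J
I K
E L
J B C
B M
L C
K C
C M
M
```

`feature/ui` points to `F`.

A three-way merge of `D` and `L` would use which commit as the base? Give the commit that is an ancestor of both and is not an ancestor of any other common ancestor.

C

Ancestors of D: {B, C, D, I, J, K, M}.
Ancestors of L: {C, L, M}.
Common ancestors: {C, M}.
Among these, C is not an ancestor of any other common ancestor — it is the merge base.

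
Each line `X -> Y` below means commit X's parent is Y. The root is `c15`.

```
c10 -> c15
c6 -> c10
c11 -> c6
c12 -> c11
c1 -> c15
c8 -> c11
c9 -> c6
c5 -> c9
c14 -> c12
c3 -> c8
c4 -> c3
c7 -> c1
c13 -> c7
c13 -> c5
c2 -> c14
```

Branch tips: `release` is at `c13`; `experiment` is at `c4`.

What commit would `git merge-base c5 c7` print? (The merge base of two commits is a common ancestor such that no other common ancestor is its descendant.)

Ancestors of c5: {c10, c15, c5, c6, c9}.
Ancestors of c7: {c1, c15, c7}.
Common ancestors: {c15}.
The only common ancestor is c15, so it is the merge base.

c15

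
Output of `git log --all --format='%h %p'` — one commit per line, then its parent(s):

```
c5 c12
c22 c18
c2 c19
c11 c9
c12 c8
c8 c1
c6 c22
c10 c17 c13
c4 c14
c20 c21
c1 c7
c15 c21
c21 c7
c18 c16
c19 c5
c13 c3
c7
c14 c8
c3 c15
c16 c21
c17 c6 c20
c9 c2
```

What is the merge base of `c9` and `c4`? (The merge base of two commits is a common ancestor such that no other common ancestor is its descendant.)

Ancestors of c9: {c1, c12, c19, c2, c5, c7, c8, c9}.
Ancestors of c4: {c1, c14, c4, c7, c8}.
Common ancestors: {c1, c7, c8}.
Among these, c8 is not an ancestor of any other common ancestor — it is the merge base.

c8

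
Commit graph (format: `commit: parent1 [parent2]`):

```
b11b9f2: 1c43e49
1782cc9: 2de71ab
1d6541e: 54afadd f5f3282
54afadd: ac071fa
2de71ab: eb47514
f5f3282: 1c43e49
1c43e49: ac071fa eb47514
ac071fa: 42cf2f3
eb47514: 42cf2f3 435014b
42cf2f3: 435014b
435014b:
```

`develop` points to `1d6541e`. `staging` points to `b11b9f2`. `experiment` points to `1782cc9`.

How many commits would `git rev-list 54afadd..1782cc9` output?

3

Reachable from 1782cc9: {1782cc9, 2de71ab, 42cf2f3, 435014b, eb47514}.
Reachable from 54afadd: {42cf2f3, 435014b, 54afadd, ac071fa}.
In 1782cc9's history but not 54afadd's: {1782cc9, 2de71ab, eb47514} — 3 commits.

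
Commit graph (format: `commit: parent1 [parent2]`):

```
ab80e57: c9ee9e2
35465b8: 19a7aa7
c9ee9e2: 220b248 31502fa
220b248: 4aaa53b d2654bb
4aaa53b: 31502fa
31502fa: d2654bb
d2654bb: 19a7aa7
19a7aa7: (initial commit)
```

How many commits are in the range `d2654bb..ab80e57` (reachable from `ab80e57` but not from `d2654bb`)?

Reachable from ab80e57: {19a7aa7, 220b248, 31502fa, 4aaa53b, ab80e57, c9ee9e2, d2654bb}.
Reachable from d2654bb: {19a7aa7, d2654bb}.
In ab80e57's history but not d2654bb's: {220b248, 31502fa, 4aaa53b, ab80e57, c9ee9e2} — 5 commits.

5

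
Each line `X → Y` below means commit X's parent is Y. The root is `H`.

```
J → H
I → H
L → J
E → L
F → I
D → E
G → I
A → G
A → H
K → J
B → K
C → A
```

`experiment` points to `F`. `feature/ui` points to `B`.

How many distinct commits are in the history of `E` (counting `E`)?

Walking parent pointers from E: reachable set = {E, H, J, L}.
That is 4 commits.

4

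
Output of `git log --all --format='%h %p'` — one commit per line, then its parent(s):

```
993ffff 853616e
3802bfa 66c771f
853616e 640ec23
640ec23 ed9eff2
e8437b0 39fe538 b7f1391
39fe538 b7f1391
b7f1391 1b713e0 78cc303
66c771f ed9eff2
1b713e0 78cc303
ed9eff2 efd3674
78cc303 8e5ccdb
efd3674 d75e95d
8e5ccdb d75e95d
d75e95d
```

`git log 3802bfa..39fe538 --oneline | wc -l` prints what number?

Reachable from 39fe538: {1b713e0, 39fe538, 78cc303, 8e5ccdb, b7f1391, d75e95d}.
Reachable from 3802bfa: {3802bfa, 66c771f, d75e95d, ed9eff2, efd3674}.
In 39fe538's history but not 3802bfa's: {1b713e0, 39fe538, 78cc303, 8e5ccdb, b7f1391} — 5 commits.

5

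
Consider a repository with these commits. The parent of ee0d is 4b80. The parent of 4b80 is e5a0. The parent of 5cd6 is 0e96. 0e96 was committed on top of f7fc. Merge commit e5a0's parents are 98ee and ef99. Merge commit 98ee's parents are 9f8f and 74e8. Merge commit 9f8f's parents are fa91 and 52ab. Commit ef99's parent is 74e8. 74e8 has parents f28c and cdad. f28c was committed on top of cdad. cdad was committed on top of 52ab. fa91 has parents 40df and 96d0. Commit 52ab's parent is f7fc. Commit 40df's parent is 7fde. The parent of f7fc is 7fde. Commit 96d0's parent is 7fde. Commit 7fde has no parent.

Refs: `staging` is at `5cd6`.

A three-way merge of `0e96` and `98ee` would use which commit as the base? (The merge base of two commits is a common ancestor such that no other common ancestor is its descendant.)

Ancestors of 0e96: {0e96, 7fde, f7fc}.
Ancestors of 98ee: {40df, 52ab, 74e8, 7fde, 96d0, 98ee, 9f8f, cdad, f28c, f7fc, fa91}.
Common ancestors: {7fde, f7fc}.
Among these, f7fc is not an ancestor of any other common ancestor — it is the merge base.

f7fc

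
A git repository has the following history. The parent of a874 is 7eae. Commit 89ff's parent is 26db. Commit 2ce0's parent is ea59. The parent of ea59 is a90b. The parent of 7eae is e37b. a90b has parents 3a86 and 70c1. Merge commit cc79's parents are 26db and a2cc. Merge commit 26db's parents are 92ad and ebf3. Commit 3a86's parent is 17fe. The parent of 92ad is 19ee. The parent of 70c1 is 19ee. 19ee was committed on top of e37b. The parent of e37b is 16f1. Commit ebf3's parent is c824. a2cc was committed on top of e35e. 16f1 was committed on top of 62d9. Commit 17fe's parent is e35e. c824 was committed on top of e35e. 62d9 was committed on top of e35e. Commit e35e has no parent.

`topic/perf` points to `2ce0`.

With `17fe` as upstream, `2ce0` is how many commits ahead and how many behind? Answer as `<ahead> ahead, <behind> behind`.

Reachable from 2ce0: {16f1, 17fe, 19ee, 2ce0, 3a86, 62d9, 70c1, a90b, e35e, e37b, ea59}.
Reachable from 17fe: {17fe, e35e}.
Only in 2ce0's history (ahead): {16f1, 19ee, 2ce0, 3a86, 62d9, 70c1, a90b, e37b, ea59} — 9.
Only in 17fe's history (behind): {} — 0.

9 ahead, 0 behind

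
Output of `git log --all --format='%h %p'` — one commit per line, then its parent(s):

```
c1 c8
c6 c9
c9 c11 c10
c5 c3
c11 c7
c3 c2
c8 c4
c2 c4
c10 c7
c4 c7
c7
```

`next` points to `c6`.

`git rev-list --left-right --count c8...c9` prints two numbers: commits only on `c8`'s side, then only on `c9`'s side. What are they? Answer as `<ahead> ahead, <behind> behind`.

Reachable from c8: {c4, c7, c8}.
Reachable from c9: {c10, c11, c7, c9}.
Only in c8's history (ahead): {c4, c8} — 2.
Only in c9's history (behind): {c10, c11, c9} — 3.

2 ahead, 3 behind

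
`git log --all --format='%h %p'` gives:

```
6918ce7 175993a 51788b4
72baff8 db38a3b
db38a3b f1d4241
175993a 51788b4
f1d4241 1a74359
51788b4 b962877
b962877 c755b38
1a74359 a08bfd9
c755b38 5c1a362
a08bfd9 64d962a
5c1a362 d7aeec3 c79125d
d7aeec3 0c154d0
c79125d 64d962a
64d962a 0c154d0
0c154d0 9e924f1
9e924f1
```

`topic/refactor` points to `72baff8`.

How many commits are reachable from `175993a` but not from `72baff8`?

7

Reachable from 175993a: {0c154d0, 175993a, 51788b4, 5c1a362, 64d962a, 9e924f1, b962877, c755b38, c79125d, d7aeec3}.
Reachable from 72baff8: {0c154d0, 1a74359, 64d962a, 72baff8, 9e924f1, a08bfd9, db38a3b, f1d4241}.
In 175993a's history but not 72baff8's: {175993a, 51788b4, 5c1a362, b962877, c755b38, c79125d, d7aeec3} — 7 commits.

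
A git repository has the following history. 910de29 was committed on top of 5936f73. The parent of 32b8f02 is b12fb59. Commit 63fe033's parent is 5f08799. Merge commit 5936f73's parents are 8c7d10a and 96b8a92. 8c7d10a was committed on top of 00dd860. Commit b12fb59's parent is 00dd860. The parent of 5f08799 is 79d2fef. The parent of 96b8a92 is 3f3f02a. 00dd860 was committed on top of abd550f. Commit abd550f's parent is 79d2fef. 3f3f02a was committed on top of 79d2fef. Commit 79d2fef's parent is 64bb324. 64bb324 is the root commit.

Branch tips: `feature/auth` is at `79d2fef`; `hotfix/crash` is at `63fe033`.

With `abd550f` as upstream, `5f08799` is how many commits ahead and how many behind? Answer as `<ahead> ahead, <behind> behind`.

1 ahead, 1 behind

Reachable from 5f08799: {5f08799, 64bb324, 79d2fef}.
Reachable from abd550f: {64bb324, 79d2fef, abd550f}.
Only in 5f08799's history (ahead): {5f08799} — 1.
Only in abd550f's history (behind): {abd550f} — 1.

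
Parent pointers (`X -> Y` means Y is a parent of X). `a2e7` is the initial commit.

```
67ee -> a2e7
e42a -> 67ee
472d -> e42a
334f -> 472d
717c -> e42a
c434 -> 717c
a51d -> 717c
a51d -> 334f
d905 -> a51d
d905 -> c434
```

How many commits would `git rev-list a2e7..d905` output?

8

Reachable from d905: {334f, 472d, 67ee, 717c, a2e7, a51d, c434, d905, e42a}.
Reachable from a2e7: {a2e7}.
In d905's history but not a2e7's: {334f, 472d, 67ee, 717c, a51d, c434, d905, e42a} — 8 commits.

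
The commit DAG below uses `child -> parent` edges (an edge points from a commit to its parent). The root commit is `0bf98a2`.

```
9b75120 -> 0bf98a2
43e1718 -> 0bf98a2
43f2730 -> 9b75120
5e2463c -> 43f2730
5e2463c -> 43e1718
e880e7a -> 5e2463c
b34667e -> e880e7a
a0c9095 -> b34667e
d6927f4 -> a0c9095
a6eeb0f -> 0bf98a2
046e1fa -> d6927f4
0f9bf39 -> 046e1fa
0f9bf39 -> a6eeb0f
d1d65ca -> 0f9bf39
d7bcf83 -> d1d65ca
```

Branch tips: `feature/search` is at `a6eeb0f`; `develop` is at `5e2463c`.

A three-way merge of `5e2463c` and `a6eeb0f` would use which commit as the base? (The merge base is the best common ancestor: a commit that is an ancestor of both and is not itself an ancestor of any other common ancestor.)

Ancestors of 5e2463c: {0bf98a2, 43e1718, 43f2730, 5e2463c, 9b75120}.
Ancestors of a6eeb0f: {0bf98a2, a6eeb0f}.
Common ancestors: {0bf98a2}.
The only common ancestor is 0bf98a2, so it is the merge base.

0bf98a2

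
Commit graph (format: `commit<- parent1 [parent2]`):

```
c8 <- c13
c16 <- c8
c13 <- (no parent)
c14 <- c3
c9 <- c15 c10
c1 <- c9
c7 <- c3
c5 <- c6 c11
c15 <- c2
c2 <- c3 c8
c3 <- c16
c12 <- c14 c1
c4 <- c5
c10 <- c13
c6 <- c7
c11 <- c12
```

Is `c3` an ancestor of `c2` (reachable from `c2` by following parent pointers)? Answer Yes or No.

Yes

Ancestors of c2 (commits reachable by following parents): {c13, c16, c2, c3, c8}.
c3 is in that set, so it is an ancestor of c2.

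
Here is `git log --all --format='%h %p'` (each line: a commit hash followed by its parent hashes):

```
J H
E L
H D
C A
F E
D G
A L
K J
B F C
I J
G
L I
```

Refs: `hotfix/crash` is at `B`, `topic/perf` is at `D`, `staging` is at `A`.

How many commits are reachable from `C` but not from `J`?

Reachable from C: {A, C, D, G, H, I, J, L}.
Reachable from J: {D, G, H, J}.
In C's history but not J's: {A, C, I, L} — 4 commits.

4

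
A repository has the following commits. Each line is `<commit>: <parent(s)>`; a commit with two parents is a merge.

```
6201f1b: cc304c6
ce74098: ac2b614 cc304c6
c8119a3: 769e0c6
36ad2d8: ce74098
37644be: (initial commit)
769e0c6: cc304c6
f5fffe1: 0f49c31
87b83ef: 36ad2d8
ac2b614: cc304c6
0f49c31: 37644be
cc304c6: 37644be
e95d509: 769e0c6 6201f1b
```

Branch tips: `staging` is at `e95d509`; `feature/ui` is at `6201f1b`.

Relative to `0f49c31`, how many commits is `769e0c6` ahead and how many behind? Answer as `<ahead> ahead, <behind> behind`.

2 ahead, 1 behind

Reachable from 769e0c6: {37644be, 769e0c6, cc304c6}.
Reachable from 0f49c31: {0f49c31, 37644be}.
Only in 769e0c6's history (ahead): {769e0c6, cc304c6} — 2.
Only in 0f49c31's history (behind): {0f49c31} — 1.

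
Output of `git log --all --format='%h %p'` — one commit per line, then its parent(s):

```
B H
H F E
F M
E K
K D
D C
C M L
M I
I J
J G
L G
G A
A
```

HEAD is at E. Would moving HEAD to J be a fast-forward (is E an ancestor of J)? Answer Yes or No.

No

A fast-forward from E to J is possible iff E is an ancestor of J.
Ancestors of J: {A, G, J}.
E is not among them, so fast-forward is not possible.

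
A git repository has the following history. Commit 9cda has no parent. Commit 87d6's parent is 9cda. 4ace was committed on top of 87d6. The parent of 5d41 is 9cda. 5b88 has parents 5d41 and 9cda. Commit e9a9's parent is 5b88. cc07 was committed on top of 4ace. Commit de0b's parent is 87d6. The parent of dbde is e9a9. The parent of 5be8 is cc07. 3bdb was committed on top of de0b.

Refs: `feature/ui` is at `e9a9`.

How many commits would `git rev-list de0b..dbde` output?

Reachable from dbde: {5b88, 5d41, 9cda, dbde, e9a9}.
Reachable from de0b: {87d6, 9cda, de0b}.
In dbde's history but not de0b's: {5b88, 5d41, dbde, e9a9} — 4 commits.

4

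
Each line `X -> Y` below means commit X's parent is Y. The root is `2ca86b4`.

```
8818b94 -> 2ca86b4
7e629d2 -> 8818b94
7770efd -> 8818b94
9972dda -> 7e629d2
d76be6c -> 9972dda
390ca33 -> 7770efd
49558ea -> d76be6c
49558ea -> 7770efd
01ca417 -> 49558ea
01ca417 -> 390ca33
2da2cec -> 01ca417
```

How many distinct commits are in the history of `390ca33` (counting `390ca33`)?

4

Walking parent pointers from 390ca33: reachable set = {2ca86b4, 390ca33, 7770efd, 8818b94}.
That is 4 commits.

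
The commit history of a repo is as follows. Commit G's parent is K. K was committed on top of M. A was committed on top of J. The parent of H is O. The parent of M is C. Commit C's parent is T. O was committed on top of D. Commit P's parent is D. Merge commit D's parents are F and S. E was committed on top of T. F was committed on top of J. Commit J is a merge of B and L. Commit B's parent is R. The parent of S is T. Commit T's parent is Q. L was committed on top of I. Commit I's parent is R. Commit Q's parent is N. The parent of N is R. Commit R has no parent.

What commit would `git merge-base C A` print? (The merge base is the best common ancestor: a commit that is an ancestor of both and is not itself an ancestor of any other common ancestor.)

R

Ancestors of C: {C, N, Q, R, T}.
Ancestors of A: {A, B, I, J, L, R}.
Common ancestors: {R}.
The only common ancestor is R, so it is the merge base.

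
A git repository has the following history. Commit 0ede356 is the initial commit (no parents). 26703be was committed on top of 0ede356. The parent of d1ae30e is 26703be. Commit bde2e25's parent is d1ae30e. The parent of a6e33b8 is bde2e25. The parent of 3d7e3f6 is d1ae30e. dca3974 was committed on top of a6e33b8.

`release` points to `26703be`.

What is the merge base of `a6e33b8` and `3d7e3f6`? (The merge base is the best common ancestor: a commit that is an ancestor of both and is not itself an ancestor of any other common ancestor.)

d1ae30e

Ancestors of a6e33b8: {0ede356, 26703be, a6e33b8, bde2e25, d1ae30e}.
Ancestors of 3d7e3f6: {0ede356, 26703be, 3d7e3f6, d1ae30e}.
Common ancestors: {0ede356, 26703be, d1ae30e}.
Among these, d1ae30e is not an ancestor of any other common ancestor — it is the merge base.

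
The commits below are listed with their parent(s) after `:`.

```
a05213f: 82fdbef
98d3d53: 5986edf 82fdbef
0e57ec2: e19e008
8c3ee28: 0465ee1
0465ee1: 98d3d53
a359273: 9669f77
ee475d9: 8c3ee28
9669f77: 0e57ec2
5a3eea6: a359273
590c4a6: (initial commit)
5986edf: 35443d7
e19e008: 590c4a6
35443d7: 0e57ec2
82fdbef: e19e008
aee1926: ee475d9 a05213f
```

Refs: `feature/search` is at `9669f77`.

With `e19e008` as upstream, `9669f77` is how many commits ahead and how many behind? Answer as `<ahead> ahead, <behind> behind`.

2 ahead, 0 behind

Reachable from 9669f77: {0e57ec2, 590c4a6, 9669f77, e19e008}.
Reachable from e19e008: {590c4a6, e19e008}.
Only in 9669f77's history (ahead): {0e57ec2, 9669f77} — 2.
Only in e19e008's history (behind): {} — 0.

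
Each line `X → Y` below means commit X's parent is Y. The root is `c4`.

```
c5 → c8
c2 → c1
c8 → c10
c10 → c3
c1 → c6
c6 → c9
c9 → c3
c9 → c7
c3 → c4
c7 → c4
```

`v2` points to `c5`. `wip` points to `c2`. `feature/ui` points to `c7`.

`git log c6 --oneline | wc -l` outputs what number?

5

Walking parent pointers from c6: reachable set = {c3, c4, c6, c7, c9}.
That is 5 commits.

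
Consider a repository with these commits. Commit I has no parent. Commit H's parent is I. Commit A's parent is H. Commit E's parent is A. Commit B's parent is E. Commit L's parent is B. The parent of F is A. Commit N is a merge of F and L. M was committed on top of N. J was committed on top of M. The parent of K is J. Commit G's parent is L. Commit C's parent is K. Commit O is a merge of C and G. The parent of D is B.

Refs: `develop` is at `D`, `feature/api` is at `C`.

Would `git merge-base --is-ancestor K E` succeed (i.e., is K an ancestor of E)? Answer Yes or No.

No

Ancestors of E: {A, E, H, I}.
K is not in that set, so it is not an ancestor of E.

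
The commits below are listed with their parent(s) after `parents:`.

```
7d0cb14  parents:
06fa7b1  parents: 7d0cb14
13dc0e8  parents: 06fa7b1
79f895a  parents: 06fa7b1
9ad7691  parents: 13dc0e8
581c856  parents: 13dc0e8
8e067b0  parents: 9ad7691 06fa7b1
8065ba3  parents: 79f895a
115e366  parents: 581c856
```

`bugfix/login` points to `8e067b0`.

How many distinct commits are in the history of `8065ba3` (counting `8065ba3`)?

4

Walking parent pointers from 8065ba3: reachable set = {06fa7b1, 79f895a, 7d0cb14, 8065ba3}.
That is 4 commits.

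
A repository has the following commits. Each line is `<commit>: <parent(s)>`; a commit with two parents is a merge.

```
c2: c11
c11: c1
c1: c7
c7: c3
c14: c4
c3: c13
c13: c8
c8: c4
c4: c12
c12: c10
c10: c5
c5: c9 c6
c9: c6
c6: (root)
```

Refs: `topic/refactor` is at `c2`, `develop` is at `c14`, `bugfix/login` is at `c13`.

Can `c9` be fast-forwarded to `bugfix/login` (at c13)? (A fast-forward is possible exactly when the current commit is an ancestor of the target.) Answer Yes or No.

Yes

A fast-forward from c9 to c13 is possible iff c9 is an ancestor of c13.
Ancestors of c13: {c10, c12, c13, c4, c5, c6, c8, c9}.
c9 is among them, so fast-forward is possible.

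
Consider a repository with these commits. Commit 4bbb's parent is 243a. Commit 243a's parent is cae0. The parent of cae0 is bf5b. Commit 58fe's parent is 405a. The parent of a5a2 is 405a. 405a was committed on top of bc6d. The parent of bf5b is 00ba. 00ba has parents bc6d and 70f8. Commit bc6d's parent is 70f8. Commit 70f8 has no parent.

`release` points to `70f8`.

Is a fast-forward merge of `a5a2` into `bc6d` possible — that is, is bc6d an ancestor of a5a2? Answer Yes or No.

Yes

A fast-forward from bc6d to a5a2 is possible iff bc6d is an ancestor of a5a2.
Ancestors of a5a2: {405a, 70f8, a5a2, bc6d}.
bc6d is among them, so fast-forward is possible.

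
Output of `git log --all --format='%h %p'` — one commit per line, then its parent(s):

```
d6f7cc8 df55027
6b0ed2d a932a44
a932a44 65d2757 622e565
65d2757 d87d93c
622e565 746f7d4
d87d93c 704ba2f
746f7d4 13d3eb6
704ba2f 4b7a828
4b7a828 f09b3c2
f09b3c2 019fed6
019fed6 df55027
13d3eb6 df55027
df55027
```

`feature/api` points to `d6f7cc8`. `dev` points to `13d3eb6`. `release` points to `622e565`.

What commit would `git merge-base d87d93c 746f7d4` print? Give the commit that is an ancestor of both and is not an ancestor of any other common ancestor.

Ancestors of d87d93c: {019fed6, 4b7a828, 704ba2f, d87d93c, df55027, f09b3c2}.
Ancestors of 746f7d4: {13d3eb6, 746f7d4, df55027}.
Common ancestors: {df55027}.
The only common ancestor is df55027, so it is the merge base.

df55027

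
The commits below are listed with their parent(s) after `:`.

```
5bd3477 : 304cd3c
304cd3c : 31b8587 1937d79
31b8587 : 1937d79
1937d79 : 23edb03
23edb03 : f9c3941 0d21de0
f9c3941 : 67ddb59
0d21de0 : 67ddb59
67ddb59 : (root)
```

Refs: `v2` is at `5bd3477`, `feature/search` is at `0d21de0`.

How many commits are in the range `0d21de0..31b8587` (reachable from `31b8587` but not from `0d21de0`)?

4

Reachable from 31b8587: {0d21de0, 1937d79, 23edb03, 31b8587, 67ddb59, f9c3941}.
Reachable from 0d21de0: {0d21de0, 67ddb59}.
In 31b8587's history but not 0d21de0's: {1937d79, 23edb03, 31b8587, f9c3941} — 4 commits.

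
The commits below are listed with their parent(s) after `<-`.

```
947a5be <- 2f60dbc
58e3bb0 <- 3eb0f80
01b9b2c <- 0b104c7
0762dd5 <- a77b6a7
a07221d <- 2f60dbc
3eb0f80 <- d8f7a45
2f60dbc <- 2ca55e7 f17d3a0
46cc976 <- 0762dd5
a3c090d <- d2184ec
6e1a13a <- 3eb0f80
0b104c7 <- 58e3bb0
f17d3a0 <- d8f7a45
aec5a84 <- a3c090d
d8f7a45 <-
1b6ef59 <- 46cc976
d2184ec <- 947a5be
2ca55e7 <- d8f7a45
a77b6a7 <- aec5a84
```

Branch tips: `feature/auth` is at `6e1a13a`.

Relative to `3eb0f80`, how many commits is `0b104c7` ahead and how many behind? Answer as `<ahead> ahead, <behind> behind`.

Reachable from 0b104c7: {0b104c7, 3eb0f80, 58e3bb0, d8f7a45}.
Reachable from 3eb0f80: {3eb0f80, d8f7a45}.
Only in 0b104c7's history (ahead): {0b104c7, 58e3bb0} — 2.
Only in 3eb0f80's history (behind): {} — 0.

2 ahead, 0 behind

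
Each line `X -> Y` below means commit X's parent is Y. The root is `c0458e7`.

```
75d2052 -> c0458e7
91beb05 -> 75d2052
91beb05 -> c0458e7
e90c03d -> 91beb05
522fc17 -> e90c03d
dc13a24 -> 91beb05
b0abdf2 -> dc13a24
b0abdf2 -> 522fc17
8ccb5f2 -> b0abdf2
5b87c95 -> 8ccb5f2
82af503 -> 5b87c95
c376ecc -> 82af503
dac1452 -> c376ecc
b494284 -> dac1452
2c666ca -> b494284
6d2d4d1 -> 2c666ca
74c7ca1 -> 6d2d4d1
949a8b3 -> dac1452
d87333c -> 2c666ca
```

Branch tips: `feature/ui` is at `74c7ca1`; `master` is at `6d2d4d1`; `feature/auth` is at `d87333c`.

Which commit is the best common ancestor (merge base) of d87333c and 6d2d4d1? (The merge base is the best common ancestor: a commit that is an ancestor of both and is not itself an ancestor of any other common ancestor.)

Ancestors of d87333c: {2c666ca, 522fc17, 5b87c95, 75d2052, 82af503, 8ccb5f2, 91beb05, b0abdf2, b494284, c0458e7, c376ecc, d87333c, dac1452, dc13a24, e90c03d}.
Ancestors of 6d2d4d1: {2c666ca, 522fc17, 5b87c95, 6d2d4d1, 75d2052, 82af503, 8ccb5f2, 91beb05, b0abdf2, b494284, c0458e7, c376ecc, dac1452, dc13a24, e90c03d}.
Common ancestors: {2c666ca, 522fc17, 5b87c95, 75d2052, 82af503, 8ccb5f2, 91beb05, b0abdf2, b494284, c0458e7, c376ecc, dac1452, dc13a24, e90c03d}.
Among these, 2c666ca is not an ancestor of any other common ancestor — it is the merge base.

2c666ca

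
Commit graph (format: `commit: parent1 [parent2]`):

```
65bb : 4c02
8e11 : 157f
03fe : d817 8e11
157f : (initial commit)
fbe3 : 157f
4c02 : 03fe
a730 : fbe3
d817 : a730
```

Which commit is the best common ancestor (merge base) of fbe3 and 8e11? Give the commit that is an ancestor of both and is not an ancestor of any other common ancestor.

157f

Ancestors of fbe3: {157f, fbe3}.
Ancestors of 8e11: {157f, 8e11}.
Common ancestors: {157f}.
The only common ancestor is 157f, so it is the merge base.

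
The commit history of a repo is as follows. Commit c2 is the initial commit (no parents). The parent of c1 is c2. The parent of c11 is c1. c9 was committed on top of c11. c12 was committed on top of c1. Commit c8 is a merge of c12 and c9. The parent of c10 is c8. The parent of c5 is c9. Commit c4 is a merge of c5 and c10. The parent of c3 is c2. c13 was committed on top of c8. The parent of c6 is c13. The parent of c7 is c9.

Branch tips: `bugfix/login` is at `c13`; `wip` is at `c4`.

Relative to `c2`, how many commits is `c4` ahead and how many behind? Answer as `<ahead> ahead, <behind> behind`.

8 ahead, 0 behind

Reachable from c4: {c1, c10, c11, c12, c2, c4, c5, c8, c9}.
Reachable from c2: {c2}.
Only in c4's history (ahead): {c1, c10, c11, c12, c4, c5, c8, c9} — 8.
Only in c2's history (behind): {} — 0.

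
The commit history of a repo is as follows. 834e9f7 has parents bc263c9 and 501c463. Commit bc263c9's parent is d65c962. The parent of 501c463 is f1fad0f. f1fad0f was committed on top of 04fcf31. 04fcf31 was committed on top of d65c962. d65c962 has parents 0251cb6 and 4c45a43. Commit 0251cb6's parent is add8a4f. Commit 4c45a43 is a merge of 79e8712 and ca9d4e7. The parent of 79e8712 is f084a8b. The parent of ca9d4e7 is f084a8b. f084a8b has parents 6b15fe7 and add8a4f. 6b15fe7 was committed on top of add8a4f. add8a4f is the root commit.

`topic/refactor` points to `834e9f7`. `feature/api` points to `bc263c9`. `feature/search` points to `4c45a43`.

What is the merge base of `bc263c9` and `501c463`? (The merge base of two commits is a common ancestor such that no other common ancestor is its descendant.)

Ancestors of bc263c9: {0251cb6, 4c45a43, 6b15fe7, 79e8712, add8a4f, bc263c9, ca9d4e7, d65c962, f084a8b}.
Ancestors of 501c463: {0251cb6, 04fcf31, 4c45a43, 501c463, 6b15fe7, 79e8712, add8a4f, ca9d4e7, d65c962, f084a8b, f1fad0f}.
Common ancestors: {0251cb6, 4c45a43, 6b15fe7, 79e8712, add8a4f, ca9d4e7, d65c962, f084a8b}.
Among these, d65c962 is not an ancestor of any other common ancestor — it is the merge base.

d65c962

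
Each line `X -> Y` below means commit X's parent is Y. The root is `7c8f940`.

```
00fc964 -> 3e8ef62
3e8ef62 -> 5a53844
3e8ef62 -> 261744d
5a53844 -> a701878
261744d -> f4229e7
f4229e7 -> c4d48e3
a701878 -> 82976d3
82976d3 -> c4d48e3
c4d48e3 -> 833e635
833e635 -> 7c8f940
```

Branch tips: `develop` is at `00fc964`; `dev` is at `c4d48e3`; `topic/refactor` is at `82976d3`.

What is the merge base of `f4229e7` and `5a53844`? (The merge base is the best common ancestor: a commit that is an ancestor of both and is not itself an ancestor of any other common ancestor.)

Ancestors of f4229e7: {7c8f940, 833e635, c4d48e3, f4229e7}.
Ancestors of 5a53844: {5a53844, 7c8f940, 82976d3, 833e635, a701878, c4d48e3}.
Common ancestors: {7c8f940, 833e635, c4d48e3}.
Among these, c4d48e3 is not an ancestor of any other common ancestor — it is the merge base.

c4d48e3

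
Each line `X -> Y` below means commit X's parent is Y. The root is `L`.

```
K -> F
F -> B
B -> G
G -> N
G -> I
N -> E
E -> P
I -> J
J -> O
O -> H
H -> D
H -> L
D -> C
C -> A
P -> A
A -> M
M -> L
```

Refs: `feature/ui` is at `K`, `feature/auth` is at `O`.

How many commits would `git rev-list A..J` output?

Reachable from J: {A, C, D, H, J, L, M, O}.
Reachable from A: {A, L, M}.
In J's history but not A's: {C, D, H, J, O} — 5 commits.

5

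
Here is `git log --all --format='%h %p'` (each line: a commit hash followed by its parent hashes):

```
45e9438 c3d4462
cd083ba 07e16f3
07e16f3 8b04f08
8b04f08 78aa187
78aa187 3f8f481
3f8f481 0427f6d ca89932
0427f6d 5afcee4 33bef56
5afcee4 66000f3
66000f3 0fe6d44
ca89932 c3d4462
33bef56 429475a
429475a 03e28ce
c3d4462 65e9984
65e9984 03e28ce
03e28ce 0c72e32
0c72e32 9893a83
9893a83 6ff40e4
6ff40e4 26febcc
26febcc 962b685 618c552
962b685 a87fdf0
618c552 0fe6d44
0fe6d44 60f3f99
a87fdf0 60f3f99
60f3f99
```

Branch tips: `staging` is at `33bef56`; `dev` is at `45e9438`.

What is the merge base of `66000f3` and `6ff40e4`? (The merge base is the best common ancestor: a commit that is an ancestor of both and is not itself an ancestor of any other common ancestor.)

0fe6d44

Ancestors of 66000f3: {0fe6d44, 60f3f99, 66000f3}.
Ancestors of 6ff40e4: {0fe6d44, 26febcc, 60f3f99, 618c552, 6ff40e4, 962b685, a87fdf0}.
Common ancestors: {0fe6d44, 60f3f99}.
Among these, 0fe6d44 is not an ancestor of any other common ancestor — it is the merge base.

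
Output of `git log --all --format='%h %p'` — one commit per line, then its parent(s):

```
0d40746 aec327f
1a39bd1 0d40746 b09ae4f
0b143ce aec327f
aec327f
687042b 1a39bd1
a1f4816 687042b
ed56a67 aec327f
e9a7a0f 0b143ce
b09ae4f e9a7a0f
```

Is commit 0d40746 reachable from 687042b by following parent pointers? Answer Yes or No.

Yes

Ancestors of 687042b (commits reachable by following parents): {0b143ce, 0d40746, 1a39bd1, 687042b, aec327f, b09ae4f, e9a7a0f}.
0d40746 is in that set, so it is an ancestor of 687042b.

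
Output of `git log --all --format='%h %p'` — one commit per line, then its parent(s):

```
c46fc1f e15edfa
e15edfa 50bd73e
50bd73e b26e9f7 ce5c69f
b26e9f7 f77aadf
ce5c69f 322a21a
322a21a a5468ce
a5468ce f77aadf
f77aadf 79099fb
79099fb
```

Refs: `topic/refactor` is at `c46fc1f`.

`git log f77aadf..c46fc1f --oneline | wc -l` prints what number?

Reachable from c46fc1f: {322a21a, 50bd73e, 79099fb, a5468ce, b26e9f7, c46fc1f, ce5c69f, e15edfa, f77aadf}.
Reachable from f77aadf: {79099fb, f77aadf}.
In c46fc1f's history but not f77aadf's: {322a21a, 50bd73e, a5468ce, b26e9f7, c46fc1f, ce5c69f, e15edfa} — 7 commits.

7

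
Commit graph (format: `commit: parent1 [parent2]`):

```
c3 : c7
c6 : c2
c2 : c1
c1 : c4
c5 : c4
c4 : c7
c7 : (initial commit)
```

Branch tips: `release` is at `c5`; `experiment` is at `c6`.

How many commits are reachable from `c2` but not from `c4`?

Reachable from c2: {c1, c2, c4, c7}.
Reachable from c4: {c4, c7}.
In c2's history but not c4's: {c1, c2} — 2 commits.

2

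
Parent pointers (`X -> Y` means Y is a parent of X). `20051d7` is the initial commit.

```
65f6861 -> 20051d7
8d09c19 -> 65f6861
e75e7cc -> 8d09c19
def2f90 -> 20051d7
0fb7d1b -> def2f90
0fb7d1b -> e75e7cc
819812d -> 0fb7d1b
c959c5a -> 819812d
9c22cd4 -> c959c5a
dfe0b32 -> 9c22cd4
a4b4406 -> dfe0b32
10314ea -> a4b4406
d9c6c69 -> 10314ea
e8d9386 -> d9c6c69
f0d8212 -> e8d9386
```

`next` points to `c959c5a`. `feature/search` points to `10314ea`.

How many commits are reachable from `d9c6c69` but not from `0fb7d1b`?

Reachable from d9c6c69: {0fb7d1b, 10314ea, 20051d7, 65f6861, 819812d, 8d09c19, 9c22cd4, a4b4406, c959c5a, d9c6c69, def2f90, dfe0b32, e75e7cc}.
Reachable from 0fb7d1b: {0fb7d1b, 20051d7, 65f6861, 8d09c19, def2f90, e75e7cc}.
In d9c6c69's history but not 0fb7d1b's: {10314ea, 819812d, 9c22cd4, a4b4406, c959c5a, d9c6c69, dfe0b32} — 7 commits.

7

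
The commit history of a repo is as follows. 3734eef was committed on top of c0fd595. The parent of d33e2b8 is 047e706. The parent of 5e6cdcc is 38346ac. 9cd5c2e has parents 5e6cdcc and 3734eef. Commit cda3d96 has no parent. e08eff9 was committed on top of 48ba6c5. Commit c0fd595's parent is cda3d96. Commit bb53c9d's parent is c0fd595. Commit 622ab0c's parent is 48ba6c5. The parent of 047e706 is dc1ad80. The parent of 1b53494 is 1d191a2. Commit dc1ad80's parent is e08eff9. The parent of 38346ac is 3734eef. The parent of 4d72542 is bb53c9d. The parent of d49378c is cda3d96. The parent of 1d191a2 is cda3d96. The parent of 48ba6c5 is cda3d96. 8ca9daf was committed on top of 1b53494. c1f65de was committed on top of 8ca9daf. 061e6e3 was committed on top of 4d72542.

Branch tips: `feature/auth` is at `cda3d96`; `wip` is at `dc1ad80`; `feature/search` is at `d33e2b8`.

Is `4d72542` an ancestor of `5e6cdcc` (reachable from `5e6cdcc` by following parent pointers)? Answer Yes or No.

No

Ancestors of 5e6cdcc: {3734eef, 38346ac, 5e6cdcc, c0fd595, cda3d96}.
4d72542 is not in that set, so it is not an ancestor of 5e6cdcc.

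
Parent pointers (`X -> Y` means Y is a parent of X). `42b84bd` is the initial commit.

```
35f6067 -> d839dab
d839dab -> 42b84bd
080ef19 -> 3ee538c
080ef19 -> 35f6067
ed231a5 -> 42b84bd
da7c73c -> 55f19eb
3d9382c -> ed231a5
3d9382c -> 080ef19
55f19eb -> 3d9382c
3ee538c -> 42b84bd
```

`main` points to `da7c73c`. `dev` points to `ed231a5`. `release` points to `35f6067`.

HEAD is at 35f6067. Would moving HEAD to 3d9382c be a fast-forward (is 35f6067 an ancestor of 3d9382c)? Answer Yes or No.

A fast-forward from 35f6067 to 3d9382c is possible iff 35f6067 is an ancestor of 3d9382c.
Ancestors of 3d9382c: {080ef19, 35f6067, 3d9382c, 3ee538c, 42b84bd, d839dab, ed231a5}.
35f6067 is among them, so fast-forward is possible.

Yes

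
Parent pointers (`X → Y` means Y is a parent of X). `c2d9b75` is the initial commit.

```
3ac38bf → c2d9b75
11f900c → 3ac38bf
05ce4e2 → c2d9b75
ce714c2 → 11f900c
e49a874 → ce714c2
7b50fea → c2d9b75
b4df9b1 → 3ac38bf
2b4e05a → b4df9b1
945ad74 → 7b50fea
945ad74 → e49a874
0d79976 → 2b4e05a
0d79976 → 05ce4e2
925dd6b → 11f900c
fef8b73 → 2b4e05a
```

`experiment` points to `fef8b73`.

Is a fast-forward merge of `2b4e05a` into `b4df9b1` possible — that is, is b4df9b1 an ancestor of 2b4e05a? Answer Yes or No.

A fast-forward from b4df9b1 to 2b4e05a is possible iff b4df9b1 is an ancestor of 2b4e05a.
Ancestors of 2b4e05a: {2b4e05a, 3ac38bf, b4df9b1, c2d9b75}.
b4df9b1 is among them, so fast-forward is possible.

Yes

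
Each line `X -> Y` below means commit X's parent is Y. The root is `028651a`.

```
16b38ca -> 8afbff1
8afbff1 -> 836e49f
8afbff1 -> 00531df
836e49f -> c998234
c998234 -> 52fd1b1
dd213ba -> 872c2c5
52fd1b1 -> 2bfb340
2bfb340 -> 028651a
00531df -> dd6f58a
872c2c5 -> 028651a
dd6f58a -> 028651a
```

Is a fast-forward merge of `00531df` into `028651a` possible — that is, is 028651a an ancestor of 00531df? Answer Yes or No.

Yes

A fast-forward from 028651a to 00531df is possible iff 028651a is an ancestor of 00531df.
Ancestors of 00531df: {00531df, 028651a, dd6f58a}.
028651a is among them, so fast-forward is possible.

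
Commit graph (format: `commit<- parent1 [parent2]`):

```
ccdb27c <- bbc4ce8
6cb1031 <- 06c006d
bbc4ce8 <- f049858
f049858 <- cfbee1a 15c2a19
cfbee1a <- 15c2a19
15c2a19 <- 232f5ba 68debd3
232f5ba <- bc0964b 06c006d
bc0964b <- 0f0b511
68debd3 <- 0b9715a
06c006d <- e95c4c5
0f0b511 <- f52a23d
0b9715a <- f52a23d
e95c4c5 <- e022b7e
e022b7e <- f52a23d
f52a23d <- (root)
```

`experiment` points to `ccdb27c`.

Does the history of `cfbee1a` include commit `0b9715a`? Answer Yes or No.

Yes

Ancestors of cfbee1a (commits reachable by following parents): {06c006d, 0b9715a, 0f0b511, 15c2a19, 232f5ba, 68debd3, bc0964b, cfbee1a, e022b7e, e95c4c5, f52a23d}.
0b9715a is in that set, so it is an ancestor of cfbee1a.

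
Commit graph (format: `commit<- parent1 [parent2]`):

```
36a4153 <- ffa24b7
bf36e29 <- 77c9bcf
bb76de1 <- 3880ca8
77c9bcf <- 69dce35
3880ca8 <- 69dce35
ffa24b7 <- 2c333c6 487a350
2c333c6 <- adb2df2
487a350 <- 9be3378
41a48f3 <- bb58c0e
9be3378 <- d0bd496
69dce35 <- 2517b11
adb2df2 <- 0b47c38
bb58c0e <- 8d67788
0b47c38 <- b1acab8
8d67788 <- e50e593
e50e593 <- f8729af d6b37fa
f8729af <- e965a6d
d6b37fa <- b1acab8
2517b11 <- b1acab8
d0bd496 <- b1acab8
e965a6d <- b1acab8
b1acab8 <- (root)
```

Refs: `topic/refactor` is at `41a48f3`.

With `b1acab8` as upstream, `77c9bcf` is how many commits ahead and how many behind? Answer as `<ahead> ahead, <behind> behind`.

Reachable from 77c9bcf: {2517b11, 69dce35, 77c9bcf, b1acab8}.
Reachable from b1acab8: {b1acab8}.
Only in 77c9bcf's history (ahead): {2517b11, 69dce35, 77c9bcf} — 3.
Only in b1acab8's history (behind): {} — 0.

3 ahead, 0 behind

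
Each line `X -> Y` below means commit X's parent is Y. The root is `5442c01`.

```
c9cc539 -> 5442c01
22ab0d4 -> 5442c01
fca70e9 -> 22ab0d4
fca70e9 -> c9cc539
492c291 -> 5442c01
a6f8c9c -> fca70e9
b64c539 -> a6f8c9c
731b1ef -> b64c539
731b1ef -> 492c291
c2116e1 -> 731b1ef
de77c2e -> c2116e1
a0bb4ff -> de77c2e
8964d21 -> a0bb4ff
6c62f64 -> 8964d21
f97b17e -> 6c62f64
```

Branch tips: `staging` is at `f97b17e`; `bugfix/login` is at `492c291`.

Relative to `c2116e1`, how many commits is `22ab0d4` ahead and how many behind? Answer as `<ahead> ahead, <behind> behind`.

0 ahead, 7 behind

Reachable from 22ab0d4: {22ab0d4, 5442c01}.
Reachable from c2116e1: {22ab0d4, 492c291, 5442c01, 731b1ef, a6f8c9c, b64c539, c2116e1, c9cc539, fca70e9}.
Only in 22ab0d4's history (ahead): {} — 0.
Only in c2116e1's history (behind): {492c291, 731b1ef, a6f8c9c, b64c539, c2116e1, c9cc539, fca70e9} — 7.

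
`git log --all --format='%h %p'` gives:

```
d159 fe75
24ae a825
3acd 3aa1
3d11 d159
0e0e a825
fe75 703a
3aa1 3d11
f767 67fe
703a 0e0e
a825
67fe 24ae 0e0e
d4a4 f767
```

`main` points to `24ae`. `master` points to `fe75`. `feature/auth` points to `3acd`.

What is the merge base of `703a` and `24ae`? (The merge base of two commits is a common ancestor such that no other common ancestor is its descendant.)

Ancestors of 703a: {0e0e, 703a, a825}.
Ancestors of 24ae: {24ae, a825}.
Common ancestors: {a825}.
The only common ancestor is a825, so it is the merge base.

a825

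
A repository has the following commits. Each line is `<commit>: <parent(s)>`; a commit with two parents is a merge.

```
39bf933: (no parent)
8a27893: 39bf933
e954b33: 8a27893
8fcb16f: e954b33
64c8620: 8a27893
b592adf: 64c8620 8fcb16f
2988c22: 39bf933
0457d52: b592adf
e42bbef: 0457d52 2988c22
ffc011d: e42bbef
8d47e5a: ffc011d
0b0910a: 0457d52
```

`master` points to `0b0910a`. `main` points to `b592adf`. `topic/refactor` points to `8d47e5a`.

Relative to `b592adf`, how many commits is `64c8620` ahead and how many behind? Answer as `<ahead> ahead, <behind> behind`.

0 ahead, 3 behind

Reachable from 64c8620: {39bf933, 64c8620, 8a27893}.
Reachable from b592adf: {39bf933, 64c8620, 8a27893, 8fcb16f, b592adf, e954b33}.
Only in 64c8620's history (ahead): {} — 0.
Only in b592adf's history (behind): {8fcb16f, b592adf, e954b33} — 3.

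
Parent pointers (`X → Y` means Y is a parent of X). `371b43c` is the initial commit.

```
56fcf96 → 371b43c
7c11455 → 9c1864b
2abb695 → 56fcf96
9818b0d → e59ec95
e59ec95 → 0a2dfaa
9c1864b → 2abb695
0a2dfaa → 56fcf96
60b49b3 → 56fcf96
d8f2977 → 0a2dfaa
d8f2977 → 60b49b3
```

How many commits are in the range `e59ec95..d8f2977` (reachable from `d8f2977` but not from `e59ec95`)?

2

Reachable from d8f2977: {0a2dfaa, 371b43c, 56fcf96, 60b49b3, d8f2977}.
Reachable from e59ec95: {0a2dfaa, 371b43c, 56fcf96, e59ec95}.
In d8f2977's history but not e59ec95's: {60b49b3, d8f2977} — 2 commits.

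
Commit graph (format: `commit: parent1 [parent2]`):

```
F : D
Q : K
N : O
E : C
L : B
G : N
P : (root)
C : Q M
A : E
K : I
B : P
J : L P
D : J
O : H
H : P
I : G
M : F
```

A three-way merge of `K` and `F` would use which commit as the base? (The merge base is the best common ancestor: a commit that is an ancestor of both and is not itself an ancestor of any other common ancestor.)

Ancestors of K: {G, H, I, K, N, O, P}.
Ancestors of F: {B, D, F, J, L, P}.
Common ancestors: {P}.
The only common ancestor is P, so it is the merge base.

P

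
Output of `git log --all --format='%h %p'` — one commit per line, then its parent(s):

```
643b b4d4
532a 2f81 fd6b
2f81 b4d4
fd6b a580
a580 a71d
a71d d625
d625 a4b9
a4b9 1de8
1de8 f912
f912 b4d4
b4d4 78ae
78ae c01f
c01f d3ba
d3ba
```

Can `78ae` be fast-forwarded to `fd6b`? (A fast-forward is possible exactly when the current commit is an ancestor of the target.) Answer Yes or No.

Yes

A fast-forward from 78ae to fd6b is possible iff 78ae is an ancestor of fd6b.
Ancestors of fd6b: {1de8, 78ae, a4b9, a580, a71d, b4d4, c01f, d3ba, d625, f912, fd6b}.
78ae is among them, so fast-forward is possible.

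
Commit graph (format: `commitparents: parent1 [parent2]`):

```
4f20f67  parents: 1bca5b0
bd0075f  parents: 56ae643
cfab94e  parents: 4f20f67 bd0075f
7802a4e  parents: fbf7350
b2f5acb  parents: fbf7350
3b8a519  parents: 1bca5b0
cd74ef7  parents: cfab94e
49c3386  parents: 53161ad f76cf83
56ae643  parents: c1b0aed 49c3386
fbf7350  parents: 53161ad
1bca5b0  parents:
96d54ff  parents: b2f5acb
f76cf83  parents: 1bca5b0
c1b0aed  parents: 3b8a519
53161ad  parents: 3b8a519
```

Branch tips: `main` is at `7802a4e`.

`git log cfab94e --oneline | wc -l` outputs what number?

Walking parent pointers from cfab94e: reachable set = {1bca5b0, 3b8a519, 49c3386, 4f20f67, 53161ad, 56ae643, bd0075f, c1b0aed, cfab94e, f76cf83}.
That is 10 commits.

10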